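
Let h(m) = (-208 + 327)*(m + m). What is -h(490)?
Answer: -116620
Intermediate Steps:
h(m) = 238*m (h(m) = 119*(2*m) = 238*m)
-h(490) = -238*490 = -1*116620 = -116620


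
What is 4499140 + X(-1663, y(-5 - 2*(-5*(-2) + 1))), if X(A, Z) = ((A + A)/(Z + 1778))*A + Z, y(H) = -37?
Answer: 7838469461/1741 ≈ 4.5023e+6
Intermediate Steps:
X(A, Z) = Z + 2*A²/(1778 + Z) (X(A, Z) = ((2*A)/(1778 + Z))*A + Z = (2*A/(1778 + Z))*A + Z = 2*A²/(1778 + Z) + Z = Z + 2*A²/(1778 + Z))
4499140 + X(-1663, y(-5 - 2*(-5*(-2) + 1))) = 4499140 + ((-37)² + 2*(-1663)² + 1778*(-37))/(1778 - 37) = 4499140 + (1369 + 2*2765569 - 65786)/1741 = 4499140 + (1369 + 5531138 - 65786)/1741 = 4499140 + (1/1741)*5466721 = 4499140 + 5466721/1741 = 7838469461/1741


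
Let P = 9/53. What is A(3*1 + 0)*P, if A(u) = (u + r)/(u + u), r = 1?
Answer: 6/53 ≈ 0.11321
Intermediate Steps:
A(u) = (1 + u)/(2*u) (A(u) = (u + 1)/(u + u) = (1 + u)/((2*u)) = (1 + u)*(1/(2*u)) = (1 + u)/(2*u))
P = 9/53 (P = 9*(1/53) = 9/53 ≈ 0.16981)
A(3*1 + 0)*P = ((1 + (3*1 + 0))/(2*(3*1 + 0)))*(9/53) = ((1 + (3 + 0))/(2*(3 + 0)))*(9/53) = ((½)*(1 + 3)/3)*(9/53) = ((½)*(⅓)*4)*(9/53) = (⅔)*(9/53) = 6/53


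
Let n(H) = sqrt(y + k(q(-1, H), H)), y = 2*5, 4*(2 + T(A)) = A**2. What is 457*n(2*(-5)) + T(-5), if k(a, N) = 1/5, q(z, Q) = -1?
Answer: 17/4 + 457*sqrt(255)/5 ≈ 1463.8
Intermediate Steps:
k(a, N) = 1/5
T(A) = -2 + A**2/4
y = 10
n(H) = sqrt(255)/5 (n(H) = sqrt(10 + 1/5) = sqrt(51/5) = sqrt(255)/5)
457*n(2*(-5)) + T(-5) = 457*(sqrt(255)/5) + (-2 + (1/4)*(-5)**2) = 457*sqrt(255)/5 + (-2 + (1/4)*25) = 457*sqrt(255)/5 + (-2 + 25/4) = 457*sqrt(255)/5 + 17/4 = 17/4 + 457*sqrt(255)/5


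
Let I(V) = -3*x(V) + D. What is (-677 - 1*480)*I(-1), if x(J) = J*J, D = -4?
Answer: 8099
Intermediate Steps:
x(J) = J²
I(V) = -4 - 3*V² (I(V) = -3*V² - 4 = -4 - 3*V²)
(-677 - 1*480)*I(-1) = (-677 - 1*480)*(-4 - 3*(-1)²) = (-677 - 480)*(-4 - 3*1) = -1157*(-4 - 3) = -1157*(-7) = 8099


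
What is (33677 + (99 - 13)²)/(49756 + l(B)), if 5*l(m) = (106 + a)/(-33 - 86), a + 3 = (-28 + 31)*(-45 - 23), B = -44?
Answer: 8146145/9868307 ≈ 0.82549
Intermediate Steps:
a = -207 (a = -3 + (-28 + 31)*(-45 - 23) = -3 + 3*(-68) = -3 - 204 = -207)
l(m) = 101/595 (l(m) = ((106 - 207)/(-33 - 86))/5 = (-101/(-119))/5 = (-101*(-1/119))/5 = (⅕)*(101/119) = 101/595)
(33677 + (99 - 13)²)/(49756 + l(B)) = (33677 + (99 - 13)²)/(49756 + 101/595) = (33677 + 86²)/(29604921/595) = (33677 + 7396)*(595/29604921) = 41073*(595/29604921) = 8146145/9868307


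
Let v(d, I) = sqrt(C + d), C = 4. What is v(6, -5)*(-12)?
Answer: -12*sqrt(10) ≈ -37.947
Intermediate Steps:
v(d, I) = sqrt(4 + d)
v(6, -5)*(-12) = sqrt(4 + 6)*(-12) = sqrt(10)*(-12) = -12*sqrt(10)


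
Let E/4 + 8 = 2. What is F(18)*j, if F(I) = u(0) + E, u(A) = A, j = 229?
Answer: -5496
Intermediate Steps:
E = -24 (E = -32 + 4*2 = -32 + 8 = -24)
F(I) = -24 (F(I) = 0 - 24 = -24)
F(18)*j = -24*229 = -5496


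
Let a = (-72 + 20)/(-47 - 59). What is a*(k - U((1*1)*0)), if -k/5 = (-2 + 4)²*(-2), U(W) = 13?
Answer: 702/53 ≈ 13.245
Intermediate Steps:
a = 26/53 (a = -52/(-106) = -52*(-1/106) = 26/53 ≈ 0.49057)
k = 40 (k = -5*(-2 + 4)²*(-2) = -5*2²*(-2) = -20*(-2) = -5*(-8) = 40)
a*(k - U((1*1)*0)) = 26*(40 - 1*13)/53 = 26*(40 - 13)/53 = (26/53)*27 = 702/53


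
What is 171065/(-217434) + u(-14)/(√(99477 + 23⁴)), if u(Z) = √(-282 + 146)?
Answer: -171065/217434 + 2*I*√3224203/189659 ≈ -0.78674 + 0.018935*I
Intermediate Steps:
u(Z) = 2*I*√34 (u(Z) = √(-136) = 2*I*√34)
171065/(-217434) + u(-14)/(√(99477 + 23⁴)) = 171065/(-217434) + (2*I*√34)/(√(99477 + 23⁴)) = 171065*(-1/217434) + (2*I*√34)/(√(99477 + 279841)) = -171065/217434 + (2*I*√34)/(√379318) = -171065/217434 + (2*I*√34)*(√379318/379318) = -171065/217434 + 2*I*√3224203/189659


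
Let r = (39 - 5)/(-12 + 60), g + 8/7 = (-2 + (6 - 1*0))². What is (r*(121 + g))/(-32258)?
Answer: -5389/1806448 ≈ -0.0029832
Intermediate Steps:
g = 104/7 (g = -8/7 + (-2 + (6 - 1*0))² = -8/7 + (-2 + (6 + 0))² = -8/7 + (-2 + 6)² = -8/7 + 4² = -8/7 + 16 = 104/7 ≈ 14.857)
r = 17/24 (r = 34/48 = 34*(1/48) = 17/24 ≈ 0.70833)
(r*(121 + g))/(-32258) = (17*(121 + 104/7)/24)/(-32258) = ((17/24)*(951/7))*(-1/32258) = (5389/56)*(-1/32258) = -5389/1806448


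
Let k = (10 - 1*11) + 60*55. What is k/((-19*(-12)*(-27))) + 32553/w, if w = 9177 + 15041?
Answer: 60250543/74543004 ≈ 0.80827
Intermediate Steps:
k = 3299 (k = (10 - 11) + 3300 = -1 + 3300 = 3299)
w = 24218
k/((-19*(-12)*(-27))) + 32553/w = 3299/((-19*(-12)*(-27))) + 32553/24218 = 3299/((228*(-27))) + 32553*(1/24218) = 3299/(-6156) + 32553/24218 = 3299*(-1/6156) + 32553/24218 = -3299/6156 + 32553/24218 = 60250543/74543004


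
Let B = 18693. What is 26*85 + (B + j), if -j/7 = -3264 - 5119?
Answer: 79584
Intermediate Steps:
j = 58681 (j = -7*(-3264 - 5119) = -7*(-8383) = 58681)
26*85 + (B + j) = 26*85 + (18693 + 58681) = 2210 + 77374 = 79584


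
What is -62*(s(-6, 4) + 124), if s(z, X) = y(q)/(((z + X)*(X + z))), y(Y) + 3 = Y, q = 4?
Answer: -15407/2 ≈ -7703.5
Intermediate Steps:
y(Y) = -3 + Y
s(z, X) = (X + z)⁻² (s(z, X) = (-3 + 4)/(((z + X)*(X + z))) = 1/((X + z)*(X + z)) = 1/(X + z)² = (X + z)⁻²)
-62*(s(-6, 4) + 124) = -62*((4 - 6)⁻² + 124) = -62*((-2)⁻² + 124) = -62*(¼ + 124) = -62*497/4 = -15407/2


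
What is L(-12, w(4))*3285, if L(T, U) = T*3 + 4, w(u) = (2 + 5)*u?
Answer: -105120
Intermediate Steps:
w(u) = 7*u
L(T, U) = 4 + 3*T (L(T, U) = 3*T + 4 = 4 + 3*T)
L(-12, w(4))*3285 = (4 + 3*(-12))*3285 = (4 - 36)*3285 = -32*3285 = -105120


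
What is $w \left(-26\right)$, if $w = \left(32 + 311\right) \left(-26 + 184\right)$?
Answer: $-1409044$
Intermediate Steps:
$w = 54194$ ($w = 343 \cdot 158 = 54194$)
$w \left(-26\right) = 54194 \left(-26\right) = -1409044$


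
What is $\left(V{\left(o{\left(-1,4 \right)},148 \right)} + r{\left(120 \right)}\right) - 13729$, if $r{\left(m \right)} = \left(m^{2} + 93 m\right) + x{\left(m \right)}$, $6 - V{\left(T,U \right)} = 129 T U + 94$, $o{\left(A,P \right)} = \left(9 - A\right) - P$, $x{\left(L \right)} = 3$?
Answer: $-102806$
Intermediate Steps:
$o{\left(A,P \right)} = 9 - A - P$
$V{\left(T,U \right)} = -88 - 129 T U$ ($V{\left(T,U \right)} = 6 - \left(129 T U + 94\right) = 6 - \left(94 + 129 T U\right) = -88 - 129 T U$)
$r{\left(m \right)} = 3 + m^{2} + 93 m$ ($r{\left(m \right)} = \left(m^{2} + 93 m\right) + 3 = 3 + m^{2} + 93 m$)
$\left(V{\left(o{\left(-1,4 \right)},148 \right)} + r{\left(120 \right)}\right) - 13729 = \left(\left(-88 - 129 \left(9 - -1 - 4\right) 148\right) + \left(3 + 120^{2} + 93 \cdot 120\right)\right) - 13729 = \left(\left(-88 - 129 \left(9 + 1 - 4\right) 148\right) + \left(3 + 14400 + 11160\right)\right) - 13729 = \left(\left(-88 - 774 \cdot 148\right) + 25563\right) - 13729 = \left(\left(-88 - 114552\right) + 25563\right) - 13729 = \left(-114640 + 25563\right) - 13729 = -89077 - 13729 = -102806$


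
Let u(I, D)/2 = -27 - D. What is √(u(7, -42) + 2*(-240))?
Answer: 15*I*√2 ≈ 21.213*I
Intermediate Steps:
u(I, D) = -54 - 2*D (u(I, D) = 2*(-27 - D) = -54 - 2*D)
√(u(7, -42) + 2*(-240)) = √((-54 - 2*(-42)) + 2*(-240)) = √((-54 + 84) - 480) = √(30 - 480) = √(-450) = 15*I*√2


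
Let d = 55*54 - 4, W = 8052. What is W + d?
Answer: 11018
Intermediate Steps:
d = 2966 (d = 2970 - 4 = 2966)
W + d = 8052 + 2966 = 11018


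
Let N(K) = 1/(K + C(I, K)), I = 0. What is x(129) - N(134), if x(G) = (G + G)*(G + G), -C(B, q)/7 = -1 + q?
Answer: 53051509/797 ≈ 66564.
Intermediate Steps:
C(B, q) = 7 - 7*q (C(B, q) = -7*(-1 + q) = 7 - 7*q)
x(G) = 4*G² (x(G) = (2*G)*(2*G) = 4*G²)
N(K) = 1/(7 - 6*K) (N(K) = 1/(K + (7 - 7*K)) = 1/(7 - 6*K))
x(129) - N(134) = 4*129² - (-1)/(-7 + 6*134) = 4*16641 - (-1)/(-7 + 804) = 66564 - (-1)/797 = 66564 - 1*(-1/797) = 66564 + 1/797 = 53051509/797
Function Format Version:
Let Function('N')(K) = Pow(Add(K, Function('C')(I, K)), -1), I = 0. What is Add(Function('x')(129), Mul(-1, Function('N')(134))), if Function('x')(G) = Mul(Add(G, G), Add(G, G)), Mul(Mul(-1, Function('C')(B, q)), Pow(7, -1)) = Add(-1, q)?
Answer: Rational(53051509, 797) ≈ 66564.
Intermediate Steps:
Function('C')(B, q) = Add(7, Mul(-7, q)) (Function('C')(B, q) = Mul(-7, Add(-1, q)) = Add(7, Mul(-7, q)))
Function('x')(G) = Mul(4, Pow(G, 2)) (Function('x')(G) = Mul(Mul(2, G), Mul(2, G)) = Mul(4, Pow(G, 2)))
Function('N')(K) = Pow(Add(7, Mul(-6, K)), -1) (Function('N')(K) = Pow(Add(K, Add(7, Mul(-7, K))), -1) = Pow(Add(7, Mul(-6, K)), -1))
Add(Function('x')(129), Mul(-1, Function('N')(134))) = Add(Mul(4, Pow(129, 2)), Mul(-1, Mul(-1, Pow(Add(-7, Mul(6, 134)), -1)))) = Add(Mul(4, 16641), Mul(-1, Mul(-1, Pow(Add(-7, 804), -1)))) = Add(66564, Mul(-1, Mul(-1, Pow(797, -1)))) = Add(66564, Mul(-1, Mul(-1, Rational(1, 797)))) = Add(66564, Mul(-1, Rational(-1, 797))) = Add(66564, Rational(1, 797)) = Rational(53051509, 797)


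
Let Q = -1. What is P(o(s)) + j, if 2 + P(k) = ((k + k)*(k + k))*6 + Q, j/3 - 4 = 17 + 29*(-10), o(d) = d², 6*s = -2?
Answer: -21862/27 ≈ -809.70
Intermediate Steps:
s = -⅓ (s = (⅙)*(-2) = -⅓ ≈ -0.33333)
j = -807 (j = 12 + 3*(17 + 29*(-10)) = 12 + 3*(17 - 290) = 12 + 3*(-273) = 12 - 819 = -807)
P(k) = -3 + 24*k² (P(k) = -2 + (((k + k)*(k + k))*6 - 1) = -2 + (((2*k)*(2*k))*6 - 1) = -2 + ((4*k²)*6 - 1) = -2 + (24*k² - 1) = -2 + (-1 + 24*k²) = -3 + 24*k²)
P(o(s)) + j = (-3 + 24*((-⅓)²)²) - 807 = (-3 + 24*(⅑)²) - 807 = (-3 + 24*(1/81)) - 807 = (-3 + 8/27) - 807 = -73/27 - 807 = -21862/27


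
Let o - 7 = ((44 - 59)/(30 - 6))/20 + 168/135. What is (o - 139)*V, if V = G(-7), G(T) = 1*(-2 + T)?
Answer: 188333/160 ≈ 1177.1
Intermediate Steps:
G(T) = -2 + T
o = 11827/1440 (o = 7 + (((44 - 59)/(30 - 6))/20 + 168/135) = 7 + (-15/24*(1/20) + 168*(1/135)) = 7 + (-15*1/24*(1/20) + 56/45) = 7 + (-5/8*1/20 + 56/45) = 7 + (-1/32 + 56/45) = 7 + 1747/1440 = 11827/1440 ≈ 8.2132)
V = -9 (V = -2 - 7 = -9)
(o - 139)*V = (11827/1440 - 139)*(-9) = -188333/1440*(-9) = 188333/160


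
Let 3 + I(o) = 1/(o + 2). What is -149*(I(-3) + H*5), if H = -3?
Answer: 2831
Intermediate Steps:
I(o) = -3 + 1/(2 + o) (I(o) = -3 + 1/(o + 2) = -3 + 1/(2 + o))
-149*(I(-3) + H*5) = -149*((-5 - 3*(-3))/(2 - 3) - 3*5) = -149*((-5 + 9)/(-1) - 15) = -149*(-1*4 - 15) = -149*(-4 - 15) = -149*(-19) = 2831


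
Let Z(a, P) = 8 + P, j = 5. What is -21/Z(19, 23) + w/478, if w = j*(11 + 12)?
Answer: -6473/14818 ≈ -0.43683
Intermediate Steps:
w = 115 (w = 5*(11 + 12) = 5*23 = 115)
-21/Z(19, 23) + w/478 = -21/(8 + 23) + 115/478 = -21/31 + 115*(1/478) = -21*1/31 + 115/478 = -21/31 + 115/478 = -6473/14818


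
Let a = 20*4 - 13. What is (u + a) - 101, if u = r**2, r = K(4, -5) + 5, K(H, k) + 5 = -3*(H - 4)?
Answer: -34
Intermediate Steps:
K(H, k) = 7 - 3*H (K(H, k) = -5 - 3*(H - 4) = -5 - 3*(-4 + H) = -5 + (12 - 3*H) = 7 - 3*H)
r = 0 (r = (7 - 3*4) + 5 = (7 - 12) + 5 = -5 + 5 = 0)
u = 0 (u = 0**2 = 0)
a = 67 (a = 80 - 13 = 67)
(u + a) - 101 = (0 + 67) - 101 = 67 - 101 = -34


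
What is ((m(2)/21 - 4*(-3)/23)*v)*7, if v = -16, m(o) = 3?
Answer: -1712/23 ≈ -74.435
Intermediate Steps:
((m(2)/21 - 4*(-3)/23)*v)*7 = ((3/21 - 4*(-3)/23)*(-16))*7 = ((3*(1/21) + 12*(1/23))*(-16))*7 = ((⅐ + 12/23)*(-16))*7 = ((107/161)*(-16))*7 = -1712/161*7 = -1712/23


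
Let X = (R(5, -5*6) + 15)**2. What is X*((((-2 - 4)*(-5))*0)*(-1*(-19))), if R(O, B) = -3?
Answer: 0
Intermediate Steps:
X = 144 (X = (-3 + 15)**2 = 12**2 = 144)
X*((((-2 - 4)*(-5))*0)*(-1*(-19))) = 144*((((-2 - 4)*(-5))*0)*(-1*(-19))) = 144*((-6*(-5)*0)*19) = 144*((30*0)*19) = 144*(0*19) = 144*0 = 0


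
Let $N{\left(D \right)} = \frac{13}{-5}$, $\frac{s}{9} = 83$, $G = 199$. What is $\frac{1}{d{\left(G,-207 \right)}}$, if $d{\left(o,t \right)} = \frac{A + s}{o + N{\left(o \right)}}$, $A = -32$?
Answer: $\frac{982}{3575} \approx 0.27469$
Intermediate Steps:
$s = 747$ ($s = 9 \cdot 83 = 747$)
$N{\left(D \right)} = - \frac{13}{5}$ ($N{\left(D \right)} = 13 \left(- \frac{1}{5}\right) = - \frac{13}{5}$)
$d{\left(o,t \right)} = \frac{715}{- \frac{13}{5} + o}$ ($d{\left(o,t \right)} = \frac{-32 + 747}{o - \frac{13}{5}} = \frac{715}{- \frac{13}{5} + o}$)
$\frac{1}{d{\left(G,-207 \right)}} = \frac{1}{3575 \frac{1}{-13 + 5 \cdot 199}} = \frac{1}{3575 \frac{1}{-13 + 995}} = \frac{1}{3575 \cdot \frac{1}{982}} = \frac{1}{\frac{3575}{982}} = \frac{982}{3575}$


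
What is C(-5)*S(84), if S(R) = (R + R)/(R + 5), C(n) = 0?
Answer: 0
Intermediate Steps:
S(R) = 2*R/(5 + R) (S(R) = (2*R)/(5 + R) = 2*R/(5 + R))
C(-5)*S(84) = 0*(2*84/(5 + 84)) = 0*(2*84/89) = 0*(2*84*(1/89)) = 0*(168/89) = 0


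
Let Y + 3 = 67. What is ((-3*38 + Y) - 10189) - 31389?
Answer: -41628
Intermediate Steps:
Y = 64 (Y = -3 + 67 = 64)
((-3*38 + Y) - 10189) - 31389 = ((-3*38 + 64) - 10189) - 31389 = ((-114 + 64) - 10189) - 31389 = (-50 - 10189) - 31389 = -10239 - 31389 = -41628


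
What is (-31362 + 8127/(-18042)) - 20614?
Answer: -312586373/6014 ≈ -51976.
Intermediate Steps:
(-31362 + 8127/(-18042)) - 20614 = (-31362 + 8127*(-1/18042)) - 20614 = (-31362 - 2709/6014) - 20614 = -188613777/6014 - 20614 = -312586373/6014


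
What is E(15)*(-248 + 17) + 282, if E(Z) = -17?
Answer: 4209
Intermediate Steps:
E(15)*(-248 + 17) + 282 = -17*(-248 + 17) + 282 = -17*(-231) + 282 = 3927 + 282 = 4209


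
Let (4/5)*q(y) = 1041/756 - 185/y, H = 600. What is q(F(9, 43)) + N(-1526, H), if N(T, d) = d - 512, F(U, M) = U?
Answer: 7171/112 ≈ 64.027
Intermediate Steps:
N(T, d) = -512 + d
q(y) = 1735/1008 - 925/(4*y) (q(y) = 5*(1041/756 - 185/y)/4 = 5*(1041*(1/756) - 185/y)/4 = 5*(347/252 - 185/y)/4 = 1735/1008 - 925/(4*y))
q(F(9, 43)) + N(-1526, H) = (5/1008)*(-46620 + 347*9)/9 + (-512 + 600) = (5/1008)*(⅑)*(-46620 + 3123) + 88 = (5/1008)*(⅑)*(-43497) + 88 = -2685/112 + 88 = 7171/112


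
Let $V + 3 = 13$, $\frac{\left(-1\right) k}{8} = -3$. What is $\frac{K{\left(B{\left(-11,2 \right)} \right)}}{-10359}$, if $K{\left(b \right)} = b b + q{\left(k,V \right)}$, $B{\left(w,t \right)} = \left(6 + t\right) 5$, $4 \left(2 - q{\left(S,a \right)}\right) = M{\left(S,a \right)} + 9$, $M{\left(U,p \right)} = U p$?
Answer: $- \frac{2053}{13812} \approx -0.14864$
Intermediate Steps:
$k = 24$ ($k = \left(-8\right) \left(-3\right) = 24$)
$V = 10$ ($V = -3 + 13 = 10$)
$q{\left(S,a \right)} = - \frac{1}{4} - \frac{S a}{4}$ ($q{\left(S,a \right)} = 2 - \frac{S a + 9}{4} = 2 - \frac{9 + S a}{4} = 2 - \left(\frac{9}{4} + \frac{S a}{4}\right) = - \frac{1}{4} - \frac{S a}{4}$)
$B{\left(w,t \right)} = 30 + 5 t$
$K{\left(b \right)} = - \frac{241}{4} + b^{2}$ ($K{\left(b \right)} = b b - \left(\frac{1}{4} + 6 \cdot 10\right) = b^{2} - \frac{241}{4} = - \frac{241}{4} + b^{2}$)
$\frac{K{\left(B{\left(-11,2 \right)} \right)}}{-10359} = \frac{- \frac{241}{4} + \left(30 + 5 \cdot 2\right)^{2}}{-10359} = \left(- \frac{241}{4} + \left(30 + 10\right)^{2}\right) \left(- \frac{1}{10359}\right) = \left(- \frac{241}{4} + 40^{2}\right) \left(- \frac{1}{10359}\right) = \left(- \frac{241}{4} + 1600\right) \left(- \frac{1}{10359}\right) = \frac{6159}{4} \left(- \frac{1}{10359}\right) = - \frac{2053}{13812}$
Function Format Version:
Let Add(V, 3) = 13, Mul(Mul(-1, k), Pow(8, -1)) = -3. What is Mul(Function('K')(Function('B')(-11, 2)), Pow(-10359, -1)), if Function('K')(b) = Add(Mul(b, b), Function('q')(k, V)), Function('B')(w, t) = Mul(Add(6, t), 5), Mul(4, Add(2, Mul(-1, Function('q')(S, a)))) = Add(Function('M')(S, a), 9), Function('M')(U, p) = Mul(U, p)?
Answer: Rational(-2053, 13812) ≈ -0.14864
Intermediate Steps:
k = 24 (k = Mul(-8, -3) = 24)
V = 10 (V = Add(-3, 13) = 10)
Function('q')(S, a) = Add(Rational(-1, 4), Mul(Rational(-1, 4), S, a)) (Function('q')(S, a) = Add(2, Mul(Rational(-1, 4), Add(Mul(S, a), 9))) = Add(2, Mul(Rational(-1, 4), Add(9, Mul(S, a)))) = Add(2, Add(Rational(-9, 4), Mul(Rational(-1, 4), S, a))) = Add(Rational(-1, 4), Mul(Rational(-1, 4), S, a)))
Function('B')(w, t) = Add(30, Mul(5, t))
Function('K')(b) = Add(Rational(-241, 4), Pow(b, 2)) (Function('K')(b) = Add(Mul(b, b), Add(Rational(-1, 4), Mul(Rational(-1, 4), 24, 10))) = Add(Pow(b, 2), Add(Rational(-1, 4), -60)) = Add(Pow(b, 2), Rational(-241, 4)) = Add(Rational(-241, 4), Pow(b, 2)))
Mul(Function('K')(Function('B')(-11, 2)), Pow(-10359, -1)) = Mul(Add(Rational(-241, 4), Pow(Add(30, Mul(5, 2)), 2)), Pow(-10359, -1)) = Mul(Add(Rational(-241, 4), Pow(Add(30, 10), 2)), Rational(-1, 10359)) = Mul(Add(Rational(-241, 4), Pow(40, 2)), Rational(-1, 10359)) = Mul(Add(Rational(-241, 4), 1600), Rational(-1, 10359)) = Mul(Rational(6159, 4), Rational(-1, 10359)) = Rational(-2053, 13812)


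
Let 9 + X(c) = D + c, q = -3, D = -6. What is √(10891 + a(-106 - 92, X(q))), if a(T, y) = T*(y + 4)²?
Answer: I*√27917 ≈ 167.08*I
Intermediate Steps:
X(c) = -15 + c (X(c) = -9 + (-6 + c) = -15 + c)
a(T, y) = T*(4 + y)²
√(10891 + a(-106 - 92, X(q))) = √(10891 + (-106 - 92)*(4 + (-15 - 3))²) = √(10891 - 198*(4 - 18)²) = √(10891 - 198*(-14)²) = √(10891 - 198*196) = √(10891 - 38808) = √(-27917) = I*√27917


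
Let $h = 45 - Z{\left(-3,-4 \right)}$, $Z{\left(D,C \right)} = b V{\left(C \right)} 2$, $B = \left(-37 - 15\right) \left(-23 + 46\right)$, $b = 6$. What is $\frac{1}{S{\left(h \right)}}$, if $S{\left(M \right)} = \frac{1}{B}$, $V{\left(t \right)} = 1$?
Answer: $-1196$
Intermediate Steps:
$B = -1196$ ($B = \left(-52\right) 23 = -1196$)
$Z{\left(D,C \right)} = 12$ ($Z{\left(D,C \right)} = 6 \cdot 1 \cdot 2 = 6 \cdot 2 = 12$)
$h = 33$ ($h = 45 - 12 = 33$)
$S{\left(M \right)} = - \frac{1}{1196}$ ($S{\left(M \right)} = \frac{1}{-1196} = - \frac{1}{1196}$)
$\frac{1}{S{\left(h \right)}} = \frac{1}{- \frac{1}{1196}} = -1196$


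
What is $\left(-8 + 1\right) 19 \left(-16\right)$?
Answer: $2128$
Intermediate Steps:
$\left(-8 + 1\right) 19 \left(-16\right) = \left(-7\right) 19 \left(-16\right) = \left(-133\right) \left(-16\right) = 2128$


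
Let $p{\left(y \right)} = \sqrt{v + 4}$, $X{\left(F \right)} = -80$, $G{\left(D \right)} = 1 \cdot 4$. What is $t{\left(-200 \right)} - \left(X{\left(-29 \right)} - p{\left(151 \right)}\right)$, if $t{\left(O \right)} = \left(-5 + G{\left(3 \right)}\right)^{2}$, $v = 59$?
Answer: $81 + 3 \sqrt{7} \approx 88.937$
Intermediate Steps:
$G{\left(D \right)} = 4$
$p{\left(y \right)} = 3 \sqrt{7}$ ($p{\left(y \right)} = \sqrt{59 + 4} = \sqrt{63} = 3 \sqrt{7}$)
$t{\left(O \right)} = 1$ ($t{\left(O \right)} = \left(-5 + 4\right)^{2} = \left(-1\right)^{2} = 1$)
$t{\left(-200 \right)} - \left(X{\left(-29 \right)} - p{\left(151 \right)}\right) = 1 - \left(-80 - 3 \sqrt{7}\right) = 1 + \left(80 + 3 \sqrt{7}\right) = 81 + 3 \sqrt{7}$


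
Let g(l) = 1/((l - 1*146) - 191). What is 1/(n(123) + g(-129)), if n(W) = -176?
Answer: -466/82017 ≈ -0.0056817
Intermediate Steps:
g(l) = 1/(-337 + l) (g(l) = 1/((l - 146) - 191) = 1/((-146 + l) - 191) = 1/(-337 + l))
1/(n(123) + g(-129)) = 1/(-176 + 1/(-337 - 129)) = 1/(-176 + 1/(-466)) = 1/(-176 - 1/466) = 1/(-82017/466) = -466/82017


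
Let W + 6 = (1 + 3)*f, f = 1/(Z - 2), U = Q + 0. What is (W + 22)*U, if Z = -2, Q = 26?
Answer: 390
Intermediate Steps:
U = 26 (U = 26 + 0 = 26)
f = -¼ (f = 1/(-2 - 2) = 1/(-4) = -¼ ≈ -0.25000)
W = -7 (W = -6 + (1 + 3)*(-¼) = -6 + 4*(-¼) = -6 - 1 = -7)
(W + 22)*U = (-7 + 22)*26 = 15*26 = 390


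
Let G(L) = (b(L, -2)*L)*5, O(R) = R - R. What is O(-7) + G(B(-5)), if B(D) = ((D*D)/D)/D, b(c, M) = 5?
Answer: 25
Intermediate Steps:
O(R) = 0
B(D) = 1 (B(D) = (D**2/D)/D = D/D = 1)
G(L) = 25*L (G(L) = (5*L)*5 = 25*L)
O(-7) + G(B(-5)) = 0 + 25*1 = 0 + 25 = 25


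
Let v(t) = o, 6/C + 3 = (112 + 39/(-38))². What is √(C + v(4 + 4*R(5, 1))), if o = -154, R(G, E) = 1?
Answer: I*√48676812836466898/17778757 ≈ 12.41*I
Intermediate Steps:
C = 8664/17778757 (C = 6/(-3 + (112 + 39/(-38))²) = 6/(-3 + (112 + 39*(-1/38))²) = 6/(-3 + (112 - 39/38)²) = 6/(-3 + (4217/38)²) = 6/(-3 + 17783089/1444) = 6/(17778757/1444) = 6*(1444/17778757) = 8664/17778757 ≈ 0.00048732)
v(t) = -154
√(C + v(4 + 4*R(5, 1))) = √(8664/17778757 - 154) = √(-2737919914/17778757) = I*√48676812836466898/17778757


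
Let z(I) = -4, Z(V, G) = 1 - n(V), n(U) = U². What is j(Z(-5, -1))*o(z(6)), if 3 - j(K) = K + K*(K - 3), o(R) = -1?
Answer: 621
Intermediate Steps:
Z(V, G) = 1 - V²
j(K) = 3 - K - K*(-3 + K) (j(K) = 3 - (K + K*(K - 3)) = 3 - (K + K*(-3 + K)) = 3 + (-K - K*(-3 + K)) = 3 - K - K*(-3 + K))
j(Z(-5, -1))*o(z(6)) = (3 - (1 - 1*(-5)²)² + 2*(1 - 1*(-5)²))*(-1) = (3 - (1 - 1*25)² + 2*(1 - 1*25))*(-1) = (3 - (1 - 25)² + 2*(1 - 25))*(-1) = (3 - 1*(-24)² + 2*(-24))*(-1) = (3 - 1*576 - 48)*(-1) = (3 - 576 - 48)*(-1) = -621*(-1) = 621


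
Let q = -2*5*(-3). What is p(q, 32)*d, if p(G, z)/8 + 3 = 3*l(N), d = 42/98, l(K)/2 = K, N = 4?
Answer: 72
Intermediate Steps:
l(K) = 2*K
d = 3/7 (d = 42*(1/98) = 3/7 ≈ 0.42857)
q = 30 (q = -10*(-3) = 30)
p(G, z) = 168 (p(G, z) = -24 + 8*(3*(2*4)) = -24 + 8*(3*8) = -24 + 8*24 = -24 + 192 = 168)
p(q, 32)*d = 168*(3/7) = 72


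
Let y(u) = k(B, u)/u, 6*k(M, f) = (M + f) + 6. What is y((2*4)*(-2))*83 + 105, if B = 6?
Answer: 2603/24 ≈ 108.46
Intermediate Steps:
k(M, f) = 1 + M/6 + f/6 (k(M, f) = ((M + f) + 6)/6 = (6 + M + f)/6 = 1 + M/6 + f/6)
y(u) = (2 + u/6)/u (y(u) = (1 + (⅙)*6 + u/6)/u = (1 + 1 + u/6)/u = (2 + u/6)/u)
y((2*4)*(-2))*83 + 105 = ((12 + (2*4)*(-2))/(6*(((2*4)*(-2)))))*83 + 105 = ((12 + 8*(-2))/(6*((8*(-2)))))*83 + 105 = ((⅙)*(12 - 16)/(-16))*83 + 105 = ((⅙)*(-1/16)*(-4))*83 + 105 = (1/24)*83 + 105 = 83/24 + 105 = 2603/24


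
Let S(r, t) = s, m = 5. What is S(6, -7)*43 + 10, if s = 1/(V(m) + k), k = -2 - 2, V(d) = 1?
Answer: -13/3 ≈ -4.3333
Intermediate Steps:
k = -4
s = -1/3 (s = 1/(1 - 4) = 1/(-3) = -1/3 ≈ -0.33333)
S(r, t) = -1/3
S(6, -7)*43 + 10 = -1/3*43 + 10 = -43/3 + 10 = -13/3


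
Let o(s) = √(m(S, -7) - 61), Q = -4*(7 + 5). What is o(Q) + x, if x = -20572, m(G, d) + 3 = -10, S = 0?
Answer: -20572 + I*√74 ≈ -20572.0 + 8.6023*I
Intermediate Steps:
m(G, d) = -13 (m(G, d) = -3 - 10 = -13)
Q = -48 (Q = -4*12 = -48)
o(s) = I*√74 (o(s) = √(-13 - 61) = √(-74) = I*√74)
o(Q) + x = I*√74 - 20572 = -20572 + I*√74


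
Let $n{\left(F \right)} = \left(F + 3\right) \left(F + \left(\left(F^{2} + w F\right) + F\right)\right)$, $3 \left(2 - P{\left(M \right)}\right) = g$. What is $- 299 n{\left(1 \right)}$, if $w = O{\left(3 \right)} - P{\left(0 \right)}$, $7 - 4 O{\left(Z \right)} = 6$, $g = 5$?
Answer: $- \frac{10465}{3} \approx -3488.3$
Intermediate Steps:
$P{\left(M \right)} = \frac{1}{3}$ ($P{\left(M \right)} = 2 - \frac{5}{3} = \frac{1}{3}$)
$O{\left(Z \right)} = \frac{1}{4}$ ($O{\left(Z \right)} = \frac{7}{4} - \frac{3}{2} = \frac{1}{4}$)
$w = - \frac{1}{12}$ ($w = \frac{1}{4} - \frac{1}{3} = - \frac{1}{12} \approx -0.083333$)
$n{\left(F \right)} = \left(3 + F\right) \left(F^{2} + \frac{23 F}{12}\right)$ ($n{\left(F \right)} = \left(F + 3\right) \left(F + \left(\left(F^{2} - \frac{F}{12}\right) + F\right)\right) = \left(3 + F\right) \left(F + \left(F^{2} + \frac{11 F}{12}\right)\right) = \left(3 + F\right) \left(F^{2} + \frac{23 F}{12}\right)$)
$- 299 n{\left(1 \right)} = - 299 \cdot \frac{1}{12} \cdot 1 \left(69 + 12 \cdot 1^{2} + 59 \cdot 1\right) = - 299 \cdot \frac{1}{12} \cdot 1 \left(69 + 12 \cdot 1 + 59\right) = - 299 \cdot \frac{1}{12} \cdot 1 \left(69 + 12 + 59\right) = - 299 \cdot \frac{1}{12} \cdot 1 \cdot 140 = \left(-299\right) \frac{35}{3} = - \frac{10465}{3}$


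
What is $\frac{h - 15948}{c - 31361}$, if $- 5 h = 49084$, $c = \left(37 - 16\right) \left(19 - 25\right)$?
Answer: $\frac{128824}{157435} \approx 0.81827$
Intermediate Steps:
$c = -126$ ($c = 21 \left(19 - 25\right) = 21 \left(-6\right) = -126$)
$h = - \frac{49084}{5}$ ($h = \left(- \frac{1}{5}\right) 49084 = - \frac{49084}{5} \approx -9816.8$)
$\frac{h - 15948}{c - 31361} = \frac{- \frac{49084}{5} - 15948}{-126 - 31361} = - \frac{128824}{5 \left(-31487\right)} = \left(- \frac{128824}{5}\right) \left(- \frac{1}{31487}\right) = \frac{128824}{157435}$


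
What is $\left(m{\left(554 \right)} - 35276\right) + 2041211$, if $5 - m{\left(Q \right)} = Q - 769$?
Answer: $2006155$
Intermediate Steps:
$m{\left(Q \right)} = 774 - Q$ ($m{\left(Q \right)} = 5 - \left(Q - 769\right) = 5 - \left(-769 + Q\right) = 774 - Q$)
$\left(m{\left(554 \right)} - 35276\right) + 2041211 = \left(\left(774 - 554\right) - 35276\right) + 2041211 = \left(220 - 35276\right) + 2041211 = -35056 + 2041211 = 2006155$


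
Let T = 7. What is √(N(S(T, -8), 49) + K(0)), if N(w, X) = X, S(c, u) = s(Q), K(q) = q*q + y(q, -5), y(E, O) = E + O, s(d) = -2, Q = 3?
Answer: 2*√11 ≈ 6.6332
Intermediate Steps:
K(q) = -5 + q + q² (K(q) = q*q + (q - 5) = q² + (-5 + q) = -5 + q + q²)
S(c, u) = -2
√(N(S(T, -8), 49) + K(0)) = √(49 + (-5 + 0 + 0²)) = √(49 + (-5 + 0 + 0)) = √(49 - 5) = √44 = 2*√11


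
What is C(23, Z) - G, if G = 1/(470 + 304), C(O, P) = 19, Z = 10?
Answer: 14705/774 ≈ 18.999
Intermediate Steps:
G = 1/774 ≈ 0.0012920
C(23, Z) - G = 19 - 1*1/774 = 19 - 1/774 = 14705/774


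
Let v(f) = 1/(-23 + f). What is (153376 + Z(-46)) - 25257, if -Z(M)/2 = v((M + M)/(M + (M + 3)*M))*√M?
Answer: 128119 + 21*I*√46/242 ≈ 1.2812e+5 + 0.58855*I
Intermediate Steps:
Z(M) = -2*√M/(-23 + 2*M/(M + M*(3 + M))) (Z(M) = -2*√M/(-23 + (M + M)/(M + (M + 3)*M)) = -2*√M/(-23 + (2*M)/(M + (3 + M)*M)) = -2*√M/(-23 + (2*M)/(M + M*(3 + M))) = -2*√M/(-23 + 2*M/(M + M*(3 + M))))
(153376 + Z(-46)) - 25257 = (153376 + 2*√(-46)*(4 - 46)/(90 + 23*(-46))) - 25257 = (153376 + 2*(I*√46)*(-42)/(90 - 1058)) - 25257 = (153376 + 2*(I*√46)*(-42)/(-968)) - 25257 = (153376 + 2*(I*√46)*(-1/968)*(-42)) - 25257 = (153376 + 21*I*√46/242) - 25257 = 128119 + 21*I*√46/242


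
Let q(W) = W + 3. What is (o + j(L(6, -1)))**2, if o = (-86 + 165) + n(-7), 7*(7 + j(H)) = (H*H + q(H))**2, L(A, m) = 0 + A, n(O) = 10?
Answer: 6754801/49 ≈ 1.3785e+5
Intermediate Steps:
q(W) = 3 + W
L(A, m) = A
j(H) = -7 + (3 + H + H**2)**2/7 (j(H) = -7 + (H*H + (3 + H))**2/7 = -7 + (H**2 + (3 + H))**2/7 = -7 + (3 + H + H**2)**2/7)
o = 89 (o = (-86 + 165) + 10 = 79 + 10 = 89)
(o + j(L(6, -1)))**2 = (89 + (-7 + (3 + 6 + 6**2)**2/7))**2 = (89 + (-7 + (3 + 6 + 36)**2/7))**2 = (89 + (-7 + (1/7)*45**2))**2 = (89 + (-7 + (1/7)*2025))**2 = (89 + (-7 + 2025/7))**2 = (89 + 1976/7)**2 = (2599/7)**2 = 6754801/49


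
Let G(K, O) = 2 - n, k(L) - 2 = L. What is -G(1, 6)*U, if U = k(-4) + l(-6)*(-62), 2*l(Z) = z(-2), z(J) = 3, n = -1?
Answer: 285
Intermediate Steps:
k(L) = 2 + L
l(Z) = 3/2 (l(Z) = (½)*3 = 3/2)
G(K, O) = 3 (G(K, O) = 2 - 1*(-1) = 2 + 1 = 3)
U = -95 (U = (2 - 4) + (3/2)*(-62) = -2 - 93 = -95)
-G(1, 6)*U = -3*(-95) = -1*(-285) = 285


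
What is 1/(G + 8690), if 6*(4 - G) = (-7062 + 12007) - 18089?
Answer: 3/32654 ≈ 9.1872e-5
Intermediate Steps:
G = 6584/3 (G = 4 - ((-7062 + 12007) - 18089)/6 = 4 - (4945 - 18089)/6 = 4 - ⅙*(-13144) = 4 + 6572/3 = 6584/3 ≈ 2194.7)
1/(G + 8690) = 1/(6584/3 + 8690) = 1/(32654/3) = 3/32654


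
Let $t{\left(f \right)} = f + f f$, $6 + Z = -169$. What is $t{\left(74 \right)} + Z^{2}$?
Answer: $36175$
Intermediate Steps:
$Z = -175$ ($Z = -6 - 169 = -175$)
$t{\left(f \right)} = f + f^{2}$
$t{\left(74 \right)} + Z^{2} = 74 \left(1 + 74\right) + \left(-175\right)^{2} = 74 \cdot 75 + 30625 = 5550 + 30625 = 36175$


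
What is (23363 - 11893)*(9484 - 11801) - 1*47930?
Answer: -26623920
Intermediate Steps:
(23363 - 11893)*(9484 - 11801) - 1*47930 = 11470*(-2317) - 47930 = -26575990 - 47930 = -26623920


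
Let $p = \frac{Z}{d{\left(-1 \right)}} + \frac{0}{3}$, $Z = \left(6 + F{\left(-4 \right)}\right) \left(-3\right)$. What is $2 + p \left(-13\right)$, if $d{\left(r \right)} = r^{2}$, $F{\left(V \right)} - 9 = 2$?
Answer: $665$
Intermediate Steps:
$F{\left(V \right)} = 11$ ($F{\left(V \right)} = 9 + 2 = 11$)
$Z = -51$ ($Z = \left(6 + 11\right) \left(-3\right) = 17 \left(-3\right) = -51$)
$p = -51$ ($p = - \frac{51}{\left(-1\right)^{2}} + \frac{0}{3} = - \frac{51}{1} + 0 \cdot \frac{1}{3} = \left(-51\right) 1 + 0 = -51 + 0 = -51$)
$2 + p \left(-13\right) = 2 - -663 = 2 + 663 = 665$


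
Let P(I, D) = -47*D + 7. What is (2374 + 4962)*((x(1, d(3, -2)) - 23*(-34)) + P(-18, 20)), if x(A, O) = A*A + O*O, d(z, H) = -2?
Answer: -1071056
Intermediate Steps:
x(A, O) = A² + O²
P(I, D) = 7 - 47*D
(2374 + 4962)*((x(1, d(3, -2)) - 23*(-34)) + P(-18, 20)) = (2374 + 4962)*(((1² + (-2)²) - 23*(-34)) + (7 - 47*20)) = 7336*(((1 + 4) + 782) + (7 - 940)) = 7336*((5 + 782) - 933) = 7336*(787 - 933) = 7336*(-146) = -1071056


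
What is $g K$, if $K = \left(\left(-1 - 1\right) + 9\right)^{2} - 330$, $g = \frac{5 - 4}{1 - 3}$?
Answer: $\frac{281}{2} \approx 140.5$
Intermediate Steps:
$g = - \frac{1}{2}$ ($g = 1 \frac{1}{-2} = 1 \left(- \frac{1}{2}\right) = - \frac{1}{2} \approx -0.5$)
$K = -281$ ($K = \left(\left(-1 - 1\right) + 9\right)^{2} - 330 = \left(-2 + 9\right)^{2} - 330 = 7^{2} - 330 = 49 - 330 = -281$)
$g K = \left(- \frac{1}{2}\right) \left(-281\right) = \frac{281}{2}$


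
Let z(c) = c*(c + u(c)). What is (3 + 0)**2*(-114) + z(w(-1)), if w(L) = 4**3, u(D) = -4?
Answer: 2814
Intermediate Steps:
w(L) = 64
z(c) = c*(-4 + c) (z(c) = c*(c - 4) = c*(-4 + c))
(3 + 0)**2*(-114) + z(w(-1)) = (3 + 0)**2*(-114) + 64*(-4 + 64) = 3**2*(-114) + 64*60 = 9*(-114) + 3840 = -1026 + 3840 = 2814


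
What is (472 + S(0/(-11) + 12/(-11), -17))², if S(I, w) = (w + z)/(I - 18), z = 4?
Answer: 9853143169/44100 ≈ 2.2343e+5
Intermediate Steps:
S(I, w) = (4 + w)/(-18 + I) (S(I, w) = (w + 4)/(I - 18) = (4 + w)/(-18 + I))
(472 + S(0/(-11) + 12/(-11), -17))² = (472 + (4 - 17)/(-18 + (0/(-11) + 12/(-11))))² = (472 - 13/(-18 + (0*(-1/11) + 12*(-1/11))))² = (472 - 13/(-18 + (0 - 12/11)))² = (472 - 13/(-18 - 12/11))² = (472 - 13/(-210/11))² = (472 - 11/210*(-13))² = (472 + 143/210)² = (99263/210)² = 9853143169/44100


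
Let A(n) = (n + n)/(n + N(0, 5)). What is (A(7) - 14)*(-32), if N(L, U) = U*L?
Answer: 384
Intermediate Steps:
N(L, U) = L*U
A(n) = 2 (A(n) = (n + n)/(n + 0*5) = (2*n)/(n + 0) = (2*n)/n = 2)
(A(7) - 14)*(-32) = (2 - 14)*(-32) = -12*(-32) = 384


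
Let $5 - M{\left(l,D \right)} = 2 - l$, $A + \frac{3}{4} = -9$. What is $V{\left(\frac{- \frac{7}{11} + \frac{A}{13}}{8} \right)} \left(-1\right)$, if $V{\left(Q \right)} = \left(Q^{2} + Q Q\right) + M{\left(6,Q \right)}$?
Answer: $- \frac{561289}{61952} \approx -9.0601$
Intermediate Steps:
$A = - \frac{39}{4}$ ($A = - \frac{3}{4} - 9 = - \frac{39}{4} \approx -9.75$)
$M{\left(l,D \right)} = 3 + l$ ($M{\left(l,D \right)} = 5 - \left(2 - l\right) = 5 + \left(-2 + l\right) = 3 + l$)
$V{\left(Q \right)} = 9 + 2 Q^{2}$ ($V{\left(Q \right)} = \left(Q^{2} + Q Q\right) + \left(3 + 6\right) = \left(Q^{2} + Q^{2}\right) + 9 = 2 Q^{2} + 9 = 9 + 2 Q^{2}$)
$V{\left(\frac{- \frac{7}{11} + \frac{A}{13}}{8} \right)} \left(-1\right) = \left(9 + 2 \left(\frac{- \frac{7}{11} - \frac{39}{4 \cdot 13}}{8}\right)^{2}\right) \left(-1\right) = \left(9 + 2 \left(\left(\left(-7\right) \frac{1}{11} - \frac{3}{4}\right) \frac{1}{8}\right)^{2}\right) \left(-1\right) = \left(9 + 2 \left(\left(- \frac{7}{11} - \frac{3}{4}\right) \frac{1}{8}\right)^{2}\right) \left(-1\right) = \left(9 + 2 \left(\left(- \frac{61}{44}\right) \frac{1}{8}\right)^{2}\right) \left(-1\right) = \left(9 + 2 \left(- \frac{61}{352}\right)^{2}\right) \left(-1\right) = \left(9 + 2 \cdot \frac{3721}{123904}\right) \left(-1\right) = \left(9 + \frac{3721}{61952}\right) \left(-1\right) = \frac{561289}{61952} \left(-1\right) = - \frac{561289}{61952}$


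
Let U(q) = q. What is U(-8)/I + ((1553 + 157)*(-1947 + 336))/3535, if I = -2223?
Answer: -1224782870/1571661 ≈ -779.29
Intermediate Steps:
U(-8)/I + ((1553 + 157)*(-1947 + 336))/3535 = -8/(-2223) + ((1553 + 157)*(-1947 + 336))/3535 = -8*(-1/2223) + (1710*(-1611))*(1/3535) = 8/2223 - 2754810*1/3535 = 8/2223 - 550962/707 = -1224782870/1571661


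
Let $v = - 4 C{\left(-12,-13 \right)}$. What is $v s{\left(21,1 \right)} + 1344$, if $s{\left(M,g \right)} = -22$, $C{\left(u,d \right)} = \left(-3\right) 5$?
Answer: $24$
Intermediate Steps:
$C{\left(u,d \right)} = -15$
$v = 60$ ($v = \left(-4\right) \left(-15\right) = 60$)
$v s{\left(21,1 \right)} + 1344 = 60 \left(-22\right) + 1344 = -1320 + 1344 = 24$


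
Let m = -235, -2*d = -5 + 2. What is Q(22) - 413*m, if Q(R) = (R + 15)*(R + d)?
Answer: 195849/2 ≈ 97925.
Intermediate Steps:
d = 3/2 (d = -(-5 + 2)/2 = -½*(-3) = 3/2 ≈ 1.5000)
Q(R) = (15 + R)*(3/2 + R) (Q(R) = (R + 15)*(R + 3/2) = (15 + R)*(3/2 + R))
Q(22) - 413*m = (45/2 + 22² + (33/2)*22) - 413*(-235) = (45/2 + 484 + 363) + 97055 = 1739/2 + 97055 = 195849/2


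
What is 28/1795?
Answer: 28/1795 ≈ 0.015599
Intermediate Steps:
28/1795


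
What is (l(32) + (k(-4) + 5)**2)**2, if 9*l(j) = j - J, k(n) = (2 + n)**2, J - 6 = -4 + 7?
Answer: 565504/81 ≈ 6981.5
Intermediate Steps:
J = 9 (J = 6 + (-4 + 7) = 6 + 3 = 9)
l(j) = -1 + j/9 (l(j) = (j - 1*9)/9 = (j - 9)/9 = (-9 + j)/9 = -1 + j/9)
(l(32) + (k(-4) + 5)**2)**2 = ((-1 + (1/9)*32) + ((2 - 4)**2 + 5)**2)**2 = ((-1 + 32/9) + ((-2)**2 + 5)**2)**2 = (23/9 + (4 + 5)**2)**2 = (23/9 + 9**2)**2 = (23/9 + 81)**2 = (752/9)**2 = 565504/81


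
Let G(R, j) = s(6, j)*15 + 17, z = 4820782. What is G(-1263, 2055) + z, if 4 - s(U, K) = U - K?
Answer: 4851594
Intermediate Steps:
s(U, K) = 4 + K - U (s(U, K) = 4 - (U - K) = 4 + (K - U) = 4 + K - U)
G(R, j) = -13 + 15*j (G(R, j) = (4 + j - 1*6)*15 + 17 = (4 + j - 6)*15 + 17 = (-2 + j)*15 + 17 = (-30 + 15*j) + 17 = -13 + 15*j)
G(-1263, 2055) + z = (-13 + 15*2055) + 4820782 = (-13 + 30825) + 4820782 = 30812 + 4820782 = 4851594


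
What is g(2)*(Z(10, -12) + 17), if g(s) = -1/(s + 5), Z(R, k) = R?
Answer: -27/7 ≈ -3.8571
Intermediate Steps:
g(s) = -1/(5 + s)
g(2)*(Z(10, -12) + 17) = (-1/(5 + 2))*(10 + 17) = -1/7*27 = -27/7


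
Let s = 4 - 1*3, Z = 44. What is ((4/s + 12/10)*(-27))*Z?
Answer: -30888/5 ≈ -6177.6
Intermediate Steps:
s = 1 (s = 4 - 3 = 1)
((4/s + 12/10)*(-27))*Z = ((4/1 + 12/10)*(-27))*44 = ((4*1 + 12*(1/10))*(-27))*44 = ((4 + 6/5)*(-27))*44 = ((26/5)*(-27))*44 = -702/5*44 = -30888/5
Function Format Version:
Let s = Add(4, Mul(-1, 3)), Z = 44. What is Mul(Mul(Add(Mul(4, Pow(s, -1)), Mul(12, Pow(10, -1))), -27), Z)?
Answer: Rational(-30888, 5) ≈ -6177.6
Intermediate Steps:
s = 1 (s = Add(4, -3) = 1)
Mul(Mul(Add(Mul(4, Pow(s, -1)), Mul(12, Pow(10, -1))), -27), Z) = Mul(Mul(Add(Mul(4, Pow(1, -1)), Mul(12, Pow(10, -1))), -27), 44) = Mul(Mul(Add(Mul(4, 1), Mul(12, Rational(1, 10))), -27), 44) = Mul(Mul(Add(4, Rational(6, 5)), -27), 44) = Mul(Mul(Rational(26, 5), -27), 44) = Mul(Rational(-702, 5), 44) = Rational(-30888, 5)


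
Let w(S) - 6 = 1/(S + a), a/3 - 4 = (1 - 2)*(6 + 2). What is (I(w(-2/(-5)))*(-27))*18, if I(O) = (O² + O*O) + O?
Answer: -31005828/841 ≈ -36868.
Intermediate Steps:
a = -12 (a = 12 + 3*((1 - 2)*(6 + 2)) = 12 + 3*(-1*8) = 12 + 3*(-8) = 12 - 24 = -12)
w(S) = 6 + 1/(-12 + S) (w(S) = 6 + 1/(S - 12) = 6 + 1/(-12 + S))
I(O) = O + 2*O² (I(O) = (O² + O²) + O = 2*O² + O = O + 2*O²)
(I(w(-2/(-5)))*(-27))*18 = ((((-71 + 6*(-2/(-5)))/(-12 - 2/(-5)))*(1 + 2*((-71 + 6*(-2/(-5)))/(-12 - 2/(-5)))))*(-27))*18 = ((((-71 + 6*(-2*(-⅕)))/(-12 - 2*(-⅕)))*(1 + 2*((-71 + 6*(-2*(-⅕)))/(-12 - 2*(-⅕)))))*(-27))*18 = ((((-71 + 6*(⅖))/(-12 + ⅖))*(1 + 2*((-71 + 6*(⅖))/(-12 + ⅖))))*(-27))*18 = ((((-71 + 12/5)/(-58/5))*(1 + 2*((-71 + 12/5)/(-58/5))))*(-27))*18 = (((-5/58*(-343/5))*(1 + 2*(-5/58*(-343/5))))*(-27))*18 = ((343*(1 + 2*(343/58))/58)*(-27))*18 = ((343*(1 + 343/29)/58)*(-27))*18 = (((343/58)*(372/29))*(-27))*18 = ((63798/841)*(-27))*18 = -1722546/841*18 = -31005828/841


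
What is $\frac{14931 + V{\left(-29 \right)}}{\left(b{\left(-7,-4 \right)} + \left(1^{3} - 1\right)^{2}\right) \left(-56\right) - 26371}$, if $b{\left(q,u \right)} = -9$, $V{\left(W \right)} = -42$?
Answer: $- \frac{14889}{25867} \approx -0.5756$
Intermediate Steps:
$\frac{14931 + V{\left(-29 \right)}}{\left(b{\left(-7,-4 \right)} + \left(1^{3} - 1\right)^{2}\right) \left(-56\right) - 26371} = \frac{14931 - 42}{\left(-9 + \left(1^{3} - 1\right)^{2}\right) \left(-56\right) - 26371} = \frac{14889}{\left(-9 + \left(1 - 1\right)^{2}\right) \left(-56\right) - 26371} = \frac{14889}{\left(-9 + 0^{2}\right) \left(-56\right) - 26371} = \frac{14889}{\left(-9 + 0\right) \left(-56\right) - 26371} = \frac{14889}{\left(-9\right) \left(-56\right) - 26371} = \frac{14889}{504 - 26371} = \frac{14889}{-25867} = 14889 \left(- \frac{1}{25867}\right) = - \frac{14889}{25867}$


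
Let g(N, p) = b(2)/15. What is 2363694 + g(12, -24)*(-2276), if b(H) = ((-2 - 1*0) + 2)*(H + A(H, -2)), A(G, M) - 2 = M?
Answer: 2363694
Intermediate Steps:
A(G, M) = 2 + M
b(H) = 0 (b(H) = ((-2 - 1*0) + 2)*(H + (2 - 2)) = ((-2 + 0) + 2)*(H + 0) = (-2 + 2)*H = 0*H = 0)
g(N, p) = 0 (g(N, p) = 0/15 = 0*(1/15) = 0)
2363694 + g(12, -24)*(-2276) = 2363694 + 0*(-2276) = 2363694 + 0 = 2363694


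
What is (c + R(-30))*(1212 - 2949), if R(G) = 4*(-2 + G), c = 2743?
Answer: -4542255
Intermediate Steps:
R(G) = -8 + 4*G
(c + R(-30))*(1212 - 2949) = (2743 + (-8 + 4*(-30)))*(1212 - 2949) = (2743 + (-8 - 120))*(-1737) = (2743 - 128)*(-1737) = 2615*(-1737) = -4542255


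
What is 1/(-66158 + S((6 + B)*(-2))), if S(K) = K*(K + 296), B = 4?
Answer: -1/71678 ≈ -1.3951e-5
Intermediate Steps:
S(K) = K*(296 + K)
1/(-66158 + S((6 + B)*(-2))) = 1/(-66158 + ((6 + 4)*(-2))*(296 + (6 + 4)*(-2))) = 1/(-66158 + (10*(-2))*(296 + 10*(-2))) = 1/(-66158 - 20*(296 - 20)) = 1/(-66158 - 20*276) = 1/(-66158 - 5520) = 1/(-71678) = -1/71678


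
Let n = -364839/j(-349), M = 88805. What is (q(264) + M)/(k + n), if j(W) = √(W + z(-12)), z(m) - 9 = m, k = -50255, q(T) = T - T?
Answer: -1570939136800/1022106384721 - 129598109580*I*√22/1022106384721 ≈ -1.537 - 0.59472*I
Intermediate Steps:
q(T) = 0
z(m) = 9 + m
j(W) = √(-3 + W) (j(W) = √(W + (9 - 12)) = √(W - 3) = √(-3 + W))
n = 364839*I*√22/88 (n = -364839/√(-3 - 349) = -364839*(-I*√22/88) = -(-364839)*I*√22/88 = 364839*I*√22/88 ≈ 19446.0*I)
(q(264) + M)/(k + n) = (0 + 88805)/(-50255 + 364839*I*√22/88) = 88805/(-50255 + 364839*I*√22/88)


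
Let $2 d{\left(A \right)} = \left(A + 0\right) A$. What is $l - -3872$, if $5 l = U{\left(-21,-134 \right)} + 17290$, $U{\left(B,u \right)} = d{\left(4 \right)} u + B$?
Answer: $\frac{35557}{5} \approx 7111.4$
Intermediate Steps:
$d{\left(A \right)} = \frac{A^{2}}{2}$ ($d{\left(A \right)} = \frac{\left(A + 0\right) A}{2} = \frac{A A}{2} = \frac{A^{2}}{2}$)
$U{\left(B,u \right)} = B + 8 u$ ($U{\left(B,u \right)} = \frac{4^{2}}{2} u + B = \frac{1}{2} \cdot 16 u + B = 8 u + B = B + 8 u$)
$l = \frac{16197}{5}$ ($l = \frac{\left(-21 + 8 \left(-134\right)\right) + 17290}{5} = \frac{\left(-21 - 1072\right) + 17290}{5} = \frac{-1093 + 17290}{5} = \frac{1}{5} \cdot 16197 = \frac{16197}{5} \approx 3239.4$)
$l - -3872 = \frac{16197}{5} - -3872 = \frac{16197}{5} + 3872 = \frac{35557}{5}$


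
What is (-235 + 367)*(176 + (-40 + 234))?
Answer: 48840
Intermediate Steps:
(-235 + 367)*(176 + (-40 + 234)) = 132*(176 + 194) = 132*370 = 48840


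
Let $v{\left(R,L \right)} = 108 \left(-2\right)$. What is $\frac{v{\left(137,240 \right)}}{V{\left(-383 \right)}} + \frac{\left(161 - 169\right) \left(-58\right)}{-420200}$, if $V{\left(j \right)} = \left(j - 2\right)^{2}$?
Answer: $- \frac{72518}{28310975} \approx -0.0025615$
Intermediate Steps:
$v{\left(R,L \right)} = -216$
$V{\left(j \right)} = \left(-2 + j\right)^{2}$
$\frac{v{\left(137,240 \right)}}{V{\left(-383 \right)}} + \frac{\left(161 - 169\right) \left(-58\right)}{-420200} = - \frac{216}{\left(-2 - 383\right)^{2}} + \frac{\left(161 - 169\right) \left(-58\right)}{-420200} = - \frac{216}{\left(-385\right)^{2}} + \left(-8\right) \left(-58\right) \left(- \frac{1}{420200}\right) = - \frac{216}{148225} + 464 \left(- \frac{1}{420200}\right) = \left(-216\right) \frac{1}{148225} - \frac{58}{52525} = - \frac{216}{148225} - \frac{58}{52525} = - \frac{72518}{28310975}$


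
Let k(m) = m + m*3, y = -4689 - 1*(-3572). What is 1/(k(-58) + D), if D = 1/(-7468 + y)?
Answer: -8585/1991721 ≈ -0.0043103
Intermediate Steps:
y = -1117 (y = -4689 + 3572 = -1117)
k(m) = 4*m (k(m) = m + 3*m = 4*m)
D = -1/8585 (D = 1/(-7468 - 1117) = 1/(-8585) = -1/8585 ≈ -0.00011648)
1/(k(-58) + D) = 1/(4*(-58) - 1/8585) = 1/(-232 - 1/8585) = 1/(-1991721/8585) = -8585/1991721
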